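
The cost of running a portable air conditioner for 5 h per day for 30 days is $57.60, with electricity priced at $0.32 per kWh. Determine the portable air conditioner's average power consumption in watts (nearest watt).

Energy = $57.60 ÷ $0.32/kWh = 180 kWh
Runtime = 5 h/day × 30 days = 150 h
Power = 180 kWh ÷ 150 h = 1.2 kW = 1200 W

1200 W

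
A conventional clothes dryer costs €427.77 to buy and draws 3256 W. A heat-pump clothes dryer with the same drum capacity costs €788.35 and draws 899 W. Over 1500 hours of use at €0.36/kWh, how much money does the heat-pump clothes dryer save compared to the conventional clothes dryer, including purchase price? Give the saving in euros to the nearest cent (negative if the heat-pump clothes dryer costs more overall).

€912.20

conventional clothes dryer: €427.77 + (3256/1000) kW × 1500 h × €0.36 = €427.77 + €1758.24 = €2186.01
heat-pump clothes dryer: €788.35 + (899/1000) kW × 1500 h × €0.36 = €788.35 + €485.46 = €1273.81
Saving = €2186.01 − €1273.81 = €912.2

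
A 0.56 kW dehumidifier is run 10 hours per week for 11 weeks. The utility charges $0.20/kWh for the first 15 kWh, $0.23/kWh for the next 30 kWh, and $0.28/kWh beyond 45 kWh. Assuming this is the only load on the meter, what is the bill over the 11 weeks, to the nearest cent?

Runtime = 10 h/week × 11 weeks = 110 h
Energy = 0.56 kW × 110 h = 61.6 kWh
Tier 1 (0–15 kWh): 15 × $0.20 = $3
Tier 2 (15–45 kWh): 30 × $0.23 = $6.9
Above 45 kWh: 16.6 × $0.28 = $4.648
Bill = $14.55

$14.55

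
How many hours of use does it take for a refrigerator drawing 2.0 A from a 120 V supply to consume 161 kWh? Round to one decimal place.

670.8 h

Power = 2.0 A × 120 V = 240 W = 0.24 kW
Hours = 161 kWh ÷ 0.24 kW = 670.8 h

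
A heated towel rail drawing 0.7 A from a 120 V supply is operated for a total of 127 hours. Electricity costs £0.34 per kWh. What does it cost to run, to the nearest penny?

£3.63

Power = 0.7 A × 120 V = 84 W = 0.084 kW
Energy = 0.084 kW × 127 h = 10.668 kWh
Cost = 10.668 kWh × £0.34/kWh = £3.63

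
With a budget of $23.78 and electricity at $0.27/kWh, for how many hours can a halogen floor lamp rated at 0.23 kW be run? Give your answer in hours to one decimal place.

Energy available = $23.78 ÷ $0.27/kWh = 88.0741 kWh
Hours = 88.0741 kWh ÷ 0.23 kW = 382.9 h

382.9 h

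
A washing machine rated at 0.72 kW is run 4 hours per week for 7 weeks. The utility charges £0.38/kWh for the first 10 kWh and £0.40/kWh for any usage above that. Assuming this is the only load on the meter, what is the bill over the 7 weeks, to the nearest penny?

Runtime = 4 h/week × 7 weeks = 28 h
Energy = 0.72 kW × 28 h = 20.16 kWh
Tier 1 (0–10 kWh): 10 × £0.38 = £3.8
Above 10 kWh: 10.16 × £0.40 = £4.064
Bill = £7.86

£7.86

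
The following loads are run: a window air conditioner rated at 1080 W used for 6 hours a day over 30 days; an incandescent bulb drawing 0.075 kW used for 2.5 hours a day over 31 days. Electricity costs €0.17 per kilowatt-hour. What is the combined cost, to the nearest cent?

€34.04

window air conditioner: Runtime = 6 h/day × 30 days = 180 h
window air conditioner: 1.08 kW × 180 h = 194.4 kWh
incandescent bulb: Runtime = 2.5 h/day × 31 days = 77.5 h
incandescent bulb: 0.075 kW × 77.5 h = 5.8125 kWh
Total energy = 200.2125 kWh
Cost = 200.2125 × €0.17 = €34.04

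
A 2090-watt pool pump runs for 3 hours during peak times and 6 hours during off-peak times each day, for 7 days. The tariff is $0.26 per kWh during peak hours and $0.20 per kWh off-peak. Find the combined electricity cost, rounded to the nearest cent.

Peak energy = 2.09 kW × 3 h × 7 = 43.89 kWh
Off-peak energy = 2.09 kW × 6 h × 7 = 87.78 kWh
Cost = 43.89 × $0.26 + 87.78 × $0.20 = $11.4114 + $17.556 = $28.97

$28.97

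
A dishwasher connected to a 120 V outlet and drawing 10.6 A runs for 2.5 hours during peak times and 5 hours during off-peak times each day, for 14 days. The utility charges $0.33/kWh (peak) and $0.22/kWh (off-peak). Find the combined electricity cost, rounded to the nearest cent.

$34.28

Power = 10.6 A × 120 V = 1272 W = 1.272 kW
Peak energy = 1.272 kW × 2.5 h × 14 = 44.52 kWh
Off-peak energy = 1.272 kW × 5 h × 14 = 89.04 kWh
Cost = 44.52 × $0.33 + 89.04 × $0.22 = $14.6916 + $19.5888 = $34.28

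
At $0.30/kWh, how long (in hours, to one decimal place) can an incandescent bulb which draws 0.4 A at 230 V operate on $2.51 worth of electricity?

Power = 0.4 A × 230 V = 92 W = 0.092 kW
Energy available = $2.51 ÷ $0.30/kWh = 8.3667 kWh
Hours = 8.3667 kWh ÷ 0.092 kW = 90.9 h

90.9 h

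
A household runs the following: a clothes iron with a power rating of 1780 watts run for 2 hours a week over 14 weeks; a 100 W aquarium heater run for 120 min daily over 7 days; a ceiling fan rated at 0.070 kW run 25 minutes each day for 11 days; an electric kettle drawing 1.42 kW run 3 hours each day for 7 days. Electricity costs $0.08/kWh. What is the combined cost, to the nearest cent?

clothes iron: Runtime = 2 h/week × 14 weeks = 28 h
clothes iron: 1.78 kW × 28 h = 49.84 kWh
aquarium heater: Runtime = 120 min × 7 = 840 min = 14 h
aquarium heater: 0.1 kW × 14 h = 1.4 kWh
ceiling fan: Runtime = 25 min × 11 = 275 min = 4.583333… h
ceiling fan: 0.07 kW × 4.583333… h = 0.320833… kWh
electric kettle: Runtime = 3 h/day × 7 days = 21 h
electric kettle: 1.42 kW × 21 h = 29.82 kWh
Total energy = 81.380833… kWh
Cost = 81.380833… × $0.08 = $6.51

$6.51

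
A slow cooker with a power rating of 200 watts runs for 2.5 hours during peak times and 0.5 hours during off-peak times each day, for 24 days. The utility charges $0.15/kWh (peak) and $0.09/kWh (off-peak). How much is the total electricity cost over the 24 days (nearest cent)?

$2.02

Peak energy = 0.2 kW × 2.5 h × 24 = 12 kWh
Off-peak energy = 0.2 kW × 0.5 h × 24 = 2.4 kWh
Cost = 12 × $0.15 + 2.4 × $0.09 = $1.8 + $0.216 = $2.02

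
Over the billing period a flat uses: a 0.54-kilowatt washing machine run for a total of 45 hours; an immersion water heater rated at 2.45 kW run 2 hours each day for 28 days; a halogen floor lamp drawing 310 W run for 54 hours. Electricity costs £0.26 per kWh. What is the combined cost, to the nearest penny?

washing machine: 0.54 kW × 45 h = 24.3 kWh
immersion water heater: Runtime = 2 h/day × 28 days = 56 h
immersion water heater: 2.45 kW × 56 h = 137.2 kWh
halogen floor lamp: 0.31 kW × 54 h = 16.74 kWh
Total energy = 178.24 kWh
Cost = 178.24 × £0.26 = £46.34

£46.34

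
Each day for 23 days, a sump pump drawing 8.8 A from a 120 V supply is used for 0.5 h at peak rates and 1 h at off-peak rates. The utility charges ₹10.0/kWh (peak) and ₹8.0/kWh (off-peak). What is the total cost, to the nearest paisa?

₹315.74

Power = 8.8 A × 120 V = 1056 W = 1.056 kW
Peak energy = 1.056 kW × 0.5 h × 23 = 12.144 kWh
Off-peak energy = 1.056 kW × 1 h × 23 = 24.288 kWh
Cost = 12.144 × ₹10.0 + 24.288 × ₹8.0 = ₹121.44 + ₹194.304 = ₹315.74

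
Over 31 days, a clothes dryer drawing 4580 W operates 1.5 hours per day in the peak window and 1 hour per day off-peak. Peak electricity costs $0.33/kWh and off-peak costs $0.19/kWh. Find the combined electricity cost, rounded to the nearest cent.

$97.26

Peak energy = 4.58 kW × 1.5 h × 31 = 212.97 kWh
Off-peak energy = 4.58 kW × 1 h × 31 = 141.98 kWh
Cost = 212.97 × $0.33 + 141.98 × $0.19 = $70.2801 + $26.9762 = $97.26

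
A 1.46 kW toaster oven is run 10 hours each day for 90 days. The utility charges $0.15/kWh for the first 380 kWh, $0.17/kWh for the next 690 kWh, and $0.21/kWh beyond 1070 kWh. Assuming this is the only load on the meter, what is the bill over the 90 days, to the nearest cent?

Runtime = 10 h/day × 90 days = 900 h
Energy = 1.46 kW × 900 h = 1314 kWh
Tier 1 (0–380 kWh): 380 × $0.15 = $57
Tier 2 (380–1070 kWh): 690 × $0.17 = $117.3
Above 1070 kWh: 244 × $0.21 = $51.24
Bill = $225.54

$225.54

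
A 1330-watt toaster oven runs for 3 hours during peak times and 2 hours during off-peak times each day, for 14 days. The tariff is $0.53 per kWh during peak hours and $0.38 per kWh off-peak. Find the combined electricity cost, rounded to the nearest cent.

$43.76

Peak energy = 1.33 kW × 3 h × 14 = 55.86 kWh
Off-peak energy = 1.33 kW × 2 h × 14 = 37.24 kWh
Cost = 55.86 × $0.53 + 37.24 × $0.38 = $29.6058 + $14.1512 = $43.76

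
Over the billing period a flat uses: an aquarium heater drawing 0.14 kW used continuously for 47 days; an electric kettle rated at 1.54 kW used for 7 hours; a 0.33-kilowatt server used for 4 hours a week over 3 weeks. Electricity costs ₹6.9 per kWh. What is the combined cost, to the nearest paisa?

₹1191.35

aquarium heater: Runtime = 24 h × 47 = 1128 h
aquarium heater: 0.14 kW × 1128 h = 157.92 kWh
electric kettle: 1.54 kW × 7 h = 10.78 kWh
server: Runtime = 4 h/week × 3 weeks = 12 h
server: 0.33 kW × 12 h = 3.96 kWh
Total energy = 172.66 kWh
Cost = 172.66 × ₹6.9 = ₹1191.35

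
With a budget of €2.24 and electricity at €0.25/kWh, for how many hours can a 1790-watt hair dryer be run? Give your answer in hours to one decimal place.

Energy available = €2.24 ÷ €0.25/kWh = 8.96 kWh
Hours = 8.96 kWh ÷ 1.79 kW = 5.0 h

5.0 h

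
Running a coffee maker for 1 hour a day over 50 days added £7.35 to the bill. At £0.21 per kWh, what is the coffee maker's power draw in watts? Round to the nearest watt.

Energy = £7.35 ÷ £0.21/kWh = 35 kWh
Runtime = 1 h/day × 50 days = 50 h
Power = 35 kWh ÷ 50 h = 0.7 kW = 700 W

700 W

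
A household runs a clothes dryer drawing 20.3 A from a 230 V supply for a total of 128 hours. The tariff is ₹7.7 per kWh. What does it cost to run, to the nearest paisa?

Power = 20.3 A × 230 V = 4669 W = 4.669 kW
Energy = 4.669 kW × 128 h = 597.632 kWh
Cost = 597.632 kWh × ₹7.7/kWh = ₹4601.77

₹4601.77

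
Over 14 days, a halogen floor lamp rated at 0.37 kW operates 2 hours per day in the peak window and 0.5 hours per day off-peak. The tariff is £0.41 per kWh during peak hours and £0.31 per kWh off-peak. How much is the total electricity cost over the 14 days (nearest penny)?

£5.05

Peak energy = 0.37 kW × 2 h × 14 = 10.36 kWh
Off-peak energy = 0.37 kW × 0.5 h × 14 = 2.59 kWh
Cost = 10.36 × £0.41 + 2.59 × £0.31 = £4.2476 + £0.8029 = £5.05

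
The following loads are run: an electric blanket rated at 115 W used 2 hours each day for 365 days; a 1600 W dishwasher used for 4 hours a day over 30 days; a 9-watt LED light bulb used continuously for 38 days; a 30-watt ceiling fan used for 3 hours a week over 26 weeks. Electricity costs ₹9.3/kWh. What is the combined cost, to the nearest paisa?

electric blanket: Runtime = 2 h/day × 365 days = 730 h
electric blanket: 0.115 kW × 730 h = 83.95 kWh
dishwasher: Runtime = 4 h/day × 30 days = 120 h
dishwasher: 1.6 kW × 120 h = 192 kWh
LED light bulb: Runtime = 24 h × 38 = 912 h
LED light bulb: 0.009 kW × 912 h = 8.208 kWh
ceiling fan: Runtime = 3 h/week × 26 weeks = 78 h
ceiling fan: 0.03 kW × 78 h = 2.34 kWh
Total energy = 286.498 kWh
Cost = 286.498 × ₹9.3 = ₹2664.43

₹2664.43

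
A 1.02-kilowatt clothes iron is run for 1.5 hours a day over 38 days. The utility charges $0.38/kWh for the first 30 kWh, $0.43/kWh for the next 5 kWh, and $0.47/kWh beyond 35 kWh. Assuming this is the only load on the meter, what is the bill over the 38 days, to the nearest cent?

$24.43

Runtime = 1.5 h/day × 38 days = 57 h
Energy = 1.02 kW × 57 h = 58.14 kWh
Tier 1 (0–30 kWh): 30 × $0.38 = $11.4
Tier 2 (30–35 kWh): 5 × $0.43 = $2.15
Above 35 kWh: 23.14 × $0.47 = $10.8758
Bill = $24.43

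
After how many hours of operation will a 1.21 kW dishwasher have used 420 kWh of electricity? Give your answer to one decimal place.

Hours = 420 kWh ÷ 1.21 kW = 347.1 h

347.1 h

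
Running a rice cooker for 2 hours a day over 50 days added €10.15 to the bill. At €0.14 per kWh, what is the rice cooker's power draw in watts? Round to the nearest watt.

725 W

Energy = €10.15 ÷ €0.14/kWh = 72.5 kWh
Runtime = 2 h/day × 50 days = 100 h
Power = 72.5 kWh ÷ 100 h = 0.725 kW = 725 W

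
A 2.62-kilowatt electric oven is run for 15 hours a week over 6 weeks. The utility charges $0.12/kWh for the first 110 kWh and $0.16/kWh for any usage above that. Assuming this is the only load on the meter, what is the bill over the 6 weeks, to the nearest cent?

Runtime = 15 h/week × 6 weeks = 90 h
Energy = 2.62 kW × 90 h = 235.8 kWh
Tier 1 (0–110 kWh): 110 × $0.12 = $13.2
Above 110 kWh: 125.8 × $0.16 = $20.128
Bill = $33.33

$33.33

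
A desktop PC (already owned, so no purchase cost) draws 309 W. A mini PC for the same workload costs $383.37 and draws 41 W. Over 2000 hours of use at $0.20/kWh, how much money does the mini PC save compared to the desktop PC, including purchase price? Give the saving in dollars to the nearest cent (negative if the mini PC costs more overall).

desktop PC: $0.00 + (309/1000) kW × 2000 h × $0.20 = $0.00 + $123.6 = $123.6
mini PC: $383.37 + (41/1000) kW × 2000 h × $0.20 = $383.37 + $16.4 = $399.77
Saving = $123.6 − $399.77 = −$276.17

-$276.17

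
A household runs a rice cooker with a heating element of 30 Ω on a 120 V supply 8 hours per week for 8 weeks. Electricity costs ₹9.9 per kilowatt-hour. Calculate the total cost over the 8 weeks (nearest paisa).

Power = V²/R = 120²/30 = 480 W = 0.48 kW
Runtime = 8 h/week × 8 weeks = 64 h
Energy = 0.48 kW × 64 h = 30.72 kWh
Cost = 30.72 kWh × ₹9.9/kWh = ₹304.13

₹304.13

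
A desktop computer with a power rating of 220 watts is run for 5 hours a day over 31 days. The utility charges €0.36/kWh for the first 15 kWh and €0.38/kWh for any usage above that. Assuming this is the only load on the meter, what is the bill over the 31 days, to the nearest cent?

€12.66

Runtime = 5 h/day × 31 days = 155 h
Energy = 0.22 kW × 155 h = 34.1 kWh
Tier 1 (0–15 kWh): 15 × €0.36 = €5.4
Above 15 kWh: 19.1 × €0.38 = €7.258
Bill = €12.66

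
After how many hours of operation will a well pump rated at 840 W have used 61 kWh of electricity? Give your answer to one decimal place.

Hours = 61 kWh ÷ 0.84 kW = 72.6 h

72.6 h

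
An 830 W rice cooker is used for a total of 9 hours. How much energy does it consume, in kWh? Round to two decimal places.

7.47 kWh

Energy = 0.83 kW × 9 h = 7.47 kWh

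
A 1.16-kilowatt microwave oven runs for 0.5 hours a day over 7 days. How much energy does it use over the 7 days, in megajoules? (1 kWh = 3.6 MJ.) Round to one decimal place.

14.6 MJ

Runtime = 0.5 h/day × 7 days = 3.5 h
Energy = 1.16 kW × 3.5 h = 4.06 kWh
= 4.06 × 3.6 MJ = 14.6 MJ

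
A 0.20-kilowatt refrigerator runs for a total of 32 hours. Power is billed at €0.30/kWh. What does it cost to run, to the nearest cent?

Energy = 0.2 kW × 32 h = 6.4 kWh
Cost = 6.4 kWh × €0.30/kWh = €1.92

€1.92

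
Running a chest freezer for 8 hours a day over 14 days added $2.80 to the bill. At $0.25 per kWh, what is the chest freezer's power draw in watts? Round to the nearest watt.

100 W

Energy = $2.80 ÷ $0.25/kWh = 11.2 kWh
Runtime = 8 h/day × 14 days = 112 h
Power = 11.2 kWh ÷ 112 h = 0.1 kW = 100 W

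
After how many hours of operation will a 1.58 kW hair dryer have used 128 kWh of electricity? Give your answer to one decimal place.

81.0 h

Hours = 128 kWh ÷ 1.58 kW = 81.0 h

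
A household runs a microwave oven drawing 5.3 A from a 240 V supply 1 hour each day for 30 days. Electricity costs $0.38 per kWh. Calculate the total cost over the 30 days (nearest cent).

$14.50

Power = 5.3 A × 240 V = 1272 W = 1.272 kW
Runtime = 1 h/day × 30 days = 30 h
Energy = 1.272 kW × 30 h = 38.16 kWh
Cost = 38.16 kWh × $0.38/kWh = $14.50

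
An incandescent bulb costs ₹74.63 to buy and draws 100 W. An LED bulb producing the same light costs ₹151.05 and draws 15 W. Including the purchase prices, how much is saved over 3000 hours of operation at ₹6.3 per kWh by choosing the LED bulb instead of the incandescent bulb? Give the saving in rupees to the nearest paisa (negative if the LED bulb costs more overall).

₹1530.08

incandescent bulb: ₹74.63 + (100/1000) kW × 3000 h × ₹6.3 = ₹74.63 + ₹1890 = ₹1964.63
LED bulb: ₹151.05 + (15/1000) kW × 3000 h × ₹6.3 = ₹151.05 + ₹283.5 = ₹434.55
Saving = ₹1964.63 − ₹434.55 = ₹1530.08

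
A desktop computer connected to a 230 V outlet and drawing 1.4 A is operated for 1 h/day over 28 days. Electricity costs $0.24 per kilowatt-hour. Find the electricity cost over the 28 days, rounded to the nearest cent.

$2.16

Power = 1.4 A × 230 V = 322 W = 0.322 kW
Runtime = 1 h/day × 28 days = 28 h
Energy = 0.322 kW × 28 h = 9.016 kWh
Cost = 9.016 kWh × $0.24/kWh = $2.16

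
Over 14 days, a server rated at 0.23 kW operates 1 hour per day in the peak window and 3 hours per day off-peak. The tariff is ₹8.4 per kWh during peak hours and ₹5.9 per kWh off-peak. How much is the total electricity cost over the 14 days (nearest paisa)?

₹84.04

Peak energy = 0.23 kW × 1 h × 14 = 3.22 kWh
Off-peak energy = 0.23 kW × 3 h × 14 = 9.66 kWh
Cost = 3.22 × ₹8.4 + 9.66 × ₹5.9 = ₹27.048 + ₹56.994 = ₹84.04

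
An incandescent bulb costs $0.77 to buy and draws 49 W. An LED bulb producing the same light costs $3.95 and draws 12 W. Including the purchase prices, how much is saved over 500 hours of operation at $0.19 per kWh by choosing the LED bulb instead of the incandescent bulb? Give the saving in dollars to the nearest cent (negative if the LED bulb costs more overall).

incandescent bulb: $0.77 + (49/1000) kW × 500 h × $0.19 = $0.77 + $4.655 = $5.425
LED bulb: $3.95 + (12/1000) kW × 500 h × $0.19 = $3.95 + $1.14 = $5.09
Saving = $5.425 − $5.09 = $0.335 → $0.34

$0.34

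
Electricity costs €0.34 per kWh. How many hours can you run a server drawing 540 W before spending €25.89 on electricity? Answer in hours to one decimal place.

141.0 h

Energy available = €25.89 ÷ €0.34/kWh = 76.1471 kWh
Hours = 76.1471 kWh ÷ 0.54 kW = 141.0 h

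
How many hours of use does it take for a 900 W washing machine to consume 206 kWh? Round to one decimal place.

Hours = 206 kWh ÷ 0.9 kW = 228.9 h

228.9 h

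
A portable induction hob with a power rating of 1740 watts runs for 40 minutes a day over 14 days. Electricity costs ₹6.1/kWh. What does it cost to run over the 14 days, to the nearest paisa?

Runtime = 40 min × 14 = 560 min = 9.333333… h
Energy = 1.74 kW × 9.333333… h = 16.24 kWh
Cost = 16.24 kWh × ₹6.1/kWh = ₹99.06

₹99.06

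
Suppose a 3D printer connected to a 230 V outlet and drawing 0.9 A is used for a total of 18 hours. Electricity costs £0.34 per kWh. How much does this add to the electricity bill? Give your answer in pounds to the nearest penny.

£1.27

Power = 0.9 A × 230 V = 207 W = 0.207 kW
Energy = 0.207 kW × 18 h = 3.726 kWh
Cost = 3.726 kWh × £0.34/kWh = £1.27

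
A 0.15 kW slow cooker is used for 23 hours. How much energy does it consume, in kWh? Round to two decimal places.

Energy = 0.15 kW × 23 h = 3.45 kWh

3.45 kWh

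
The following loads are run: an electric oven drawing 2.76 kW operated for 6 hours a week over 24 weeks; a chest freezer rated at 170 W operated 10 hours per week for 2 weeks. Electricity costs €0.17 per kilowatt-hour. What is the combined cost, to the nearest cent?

€68.14

electric oven: Runtime = 6 h/week × 24 weeks = 144 h
electric oven: 2.76 kW × 144 h = 397.44 kWh
chest freezer: Runtime = 10 h/week × 2 weeks = 20 h
chest freezer: 0.17 kW × 20 h = 3.4 kWh
Total energy = 400.84 kWh
Cost = 400.84 × €0.17 = €68.14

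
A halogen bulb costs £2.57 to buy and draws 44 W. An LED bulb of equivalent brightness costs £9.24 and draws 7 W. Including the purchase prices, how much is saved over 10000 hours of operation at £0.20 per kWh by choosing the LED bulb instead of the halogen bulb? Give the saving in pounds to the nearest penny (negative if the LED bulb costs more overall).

£67.33

halogen bulb: £2.57 + (44/1000) kW × 10000 h × £0.20 = £2.57 + £88 = £90.57
LED bulb: £9.24 + (7/1000) kW × 10000 h × £0.20 = £9.24 + £14 = £23.24
Saving = £90.57 − £23.24 = £67.33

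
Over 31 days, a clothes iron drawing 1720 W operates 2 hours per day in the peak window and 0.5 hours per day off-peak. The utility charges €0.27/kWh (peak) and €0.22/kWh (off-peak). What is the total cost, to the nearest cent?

Peak energy = 1.72 kW × 2 h × 31 = 106.64 kWh
Off-peak energy = 1.72 kW × 0.5 h × 31 = 26.66 kWh
Cost = 106.64 × €0.27 + 26.66 × €0.22 = €28.7928 + €5.8652 = €34.66

€34.66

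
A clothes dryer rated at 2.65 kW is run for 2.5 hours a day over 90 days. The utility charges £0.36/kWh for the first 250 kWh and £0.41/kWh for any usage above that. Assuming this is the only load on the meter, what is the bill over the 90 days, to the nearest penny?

£231.96

Runtime = 2.5 h/day × 90 days = 225 h
Energy = 2.65 kW × 225 h = 596.25 kWh
Tier 1 (0–250 kWh): 250 × £0.36 = £90
Above 250 kWh: 346.25 × £0.41 = £141.9625
Bill = £231.96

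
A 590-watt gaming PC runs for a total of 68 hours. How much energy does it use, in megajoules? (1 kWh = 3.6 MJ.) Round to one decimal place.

144.4 MJ

Energy = 0.59 kW × 68 h = 40.12 kWh
= 40.12 × 3.6 MJ = 144.4 MJ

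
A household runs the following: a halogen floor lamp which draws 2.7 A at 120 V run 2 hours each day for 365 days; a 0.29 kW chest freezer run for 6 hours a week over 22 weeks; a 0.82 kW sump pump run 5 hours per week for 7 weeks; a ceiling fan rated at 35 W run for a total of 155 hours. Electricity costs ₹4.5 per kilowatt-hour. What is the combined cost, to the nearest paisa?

₹1390.16

halogen floor lamp: Power = 2.7 A × 120 V = 324 W = 0.324 kW
halogen floor lamp: Runtime = 2 h/day × 365 days = 730 h
halogen floor lamp: 0.324 kW × 730 h = 236.52 kWh
chest freezer: Runtime = 6 h/week × 22 weeks = 132 h
chest freezer: 0.29 kW × 132 h = 38.28 kWh
sump pump: Runtime = 5 h/week × 7 weeks = 35 h
sump pump: 0.82 kW × 35 h = 28.7 kWh
ceiling fan: 0.035 kW × 155 h = 5.425 kWh
Total energy = 308.925 kWh
Cost = 308.925 × ₹4.5 = ₹1390.16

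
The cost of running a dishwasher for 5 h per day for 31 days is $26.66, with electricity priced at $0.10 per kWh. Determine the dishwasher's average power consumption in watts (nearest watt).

1720 W

Energy = $26.66 ÷ $0.10/kWh = 266.6 kWh
Runtime = 5 h/day × 31 days = 155 h
Power = 266.6 kWh ÷ 155 h = 1.72 kW = 1720 W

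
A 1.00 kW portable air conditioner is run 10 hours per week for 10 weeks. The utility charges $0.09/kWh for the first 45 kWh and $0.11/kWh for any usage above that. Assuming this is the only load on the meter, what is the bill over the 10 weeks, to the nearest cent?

Runtime = 10 h/week × 10 weeks = 100 h
Energy = 1 kW × 100 h = 100 kWh
Tier 1 (0–45 kWh): 45 × $0.09 = $4.05
Above 45 kWh: 55 × $0.11 = $6.05
Bill = $10.10

$10.10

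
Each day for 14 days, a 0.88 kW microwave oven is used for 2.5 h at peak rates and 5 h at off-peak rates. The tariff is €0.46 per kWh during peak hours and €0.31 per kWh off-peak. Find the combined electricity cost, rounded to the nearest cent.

€33.26

Peak energy = 0.88 kW × 2.5 h × 14 = 30.8 kWh
Off-peak energy = 0.88 kW × 5 h × 14 = 61.6 kWh
Cost = 30.8 × €0.46 + 61.6 × €0.31 = €14.168 + €19.096 = €33.26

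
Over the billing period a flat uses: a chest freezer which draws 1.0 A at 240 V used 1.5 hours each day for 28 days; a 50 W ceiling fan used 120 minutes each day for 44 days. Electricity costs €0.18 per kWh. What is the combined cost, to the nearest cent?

€2.61

chest freezer: Power = 1.0 A × 240 V = 240 W = 0.24 kW
chest freezer: Runtime = 1.5 h/day × 28 days = 42 h
chest freezer: 0.24 kW × 42 h = 10.08 kWh
ceiling fan: Runtime = 120 min × 44 = 5280 min = 88 h
ceiling fan: 0.05 kW × 88 h = 4.4 kWh
Total energy = 14.48 kWh
Cost = 14.48 × €0.18 = €2.61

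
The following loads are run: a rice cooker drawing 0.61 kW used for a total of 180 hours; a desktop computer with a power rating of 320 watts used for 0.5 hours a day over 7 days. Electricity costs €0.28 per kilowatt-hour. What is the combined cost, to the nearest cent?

rice cooker: 0.61 kW × 180 h = 109.8 kWh
desktop computer: Runtime = 0.5 h/day × 7 days = 3.5 h
desktop computer: 0.32 kW × 3.5 h = 1.12 kWh
Total energy = 110.92 kWh
Cost = 110.92 × €0.28 = €31.06

€31.06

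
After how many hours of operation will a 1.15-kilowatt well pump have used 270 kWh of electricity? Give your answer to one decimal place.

Hours = 270 kWh ÷ 1.15 kW = 234.8 h

234.8 h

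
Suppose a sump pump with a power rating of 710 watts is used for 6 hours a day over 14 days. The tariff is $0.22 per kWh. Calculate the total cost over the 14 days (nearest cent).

Runtime = 6 h/day × 14 days = 84 h
Energy = 0.71 kW × 84 h = 59.64 kWh
Cost = 59.64 kWh × $0.22/kWh = $13.12

$13.12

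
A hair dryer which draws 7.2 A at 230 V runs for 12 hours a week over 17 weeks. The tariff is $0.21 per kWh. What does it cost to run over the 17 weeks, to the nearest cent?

Power = 7.2 A × 230 V = 1656 W = 1.656 kW
Runtime = 12 h/week × 17 weeks = 204 h
Energy = 1.656 kW × 204 h = 337.824 kWh
Cost = 337.824 kWh × $0.21/kWh = $70.94

$70.94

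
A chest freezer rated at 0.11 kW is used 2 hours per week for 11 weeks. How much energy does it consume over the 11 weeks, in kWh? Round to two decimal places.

2.42 kWh

Runtime = 2 h/week × 11 weeks = 22 h
Energy = 0.11 kW × 22 h = 2.42 kWh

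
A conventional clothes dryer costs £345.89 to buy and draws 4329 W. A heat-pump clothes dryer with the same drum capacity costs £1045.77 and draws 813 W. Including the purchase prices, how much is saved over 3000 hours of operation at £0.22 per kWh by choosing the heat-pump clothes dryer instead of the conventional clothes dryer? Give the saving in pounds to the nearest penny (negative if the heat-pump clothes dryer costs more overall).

£1620.68

conventional clothes dryer: £345.89 + (4329/1000) kW × 3000 h × £0.22 = £345.89 + £2857.14 = £3203.03
heat-pump clothes dryer: £1045.77 + (813/1000) kW × 3000 h × £0.22 = £1045.77 + £536.58 = £1582.35
Saving = £3203.03 − £1582.35 = £1620.68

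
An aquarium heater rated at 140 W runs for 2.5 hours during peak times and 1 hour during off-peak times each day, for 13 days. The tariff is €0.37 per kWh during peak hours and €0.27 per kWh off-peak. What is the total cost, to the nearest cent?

Peak energy = 0.14 kW × 2.5 h × 13 = 4.55 kWh
Off-peak energy = 0.14 kW × 1 h × 13 = 1.82 kWh
Cost = 4.55 × €0.37 + 1.82 × €0.27 = €1.6835 + €0.4914 = €2.17

€2.17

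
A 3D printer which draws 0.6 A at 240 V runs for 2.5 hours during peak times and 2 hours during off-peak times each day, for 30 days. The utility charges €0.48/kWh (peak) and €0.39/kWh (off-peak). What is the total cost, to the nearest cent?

Power = 0.6 A × 240 V = 144 W = 0.144 kW
Peak energy = 0.144 kW × 2.5 h × 30 = 10.8 kWh
Off-peak energy = 0.144 kW × 2 h × 30 = 8.64 kWh
Cost = 10.8 × €0.48 + 8.64 × €0.39 = €5.184 + €3.3696 = €8.55

€8.55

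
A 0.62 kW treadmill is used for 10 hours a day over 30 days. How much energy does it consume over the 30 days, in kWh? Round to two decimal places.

186.00 kWh

Runtime = 10 h/day × 30 days = 300 h
Energy = 0.62 kW × 300 h = 186 kWh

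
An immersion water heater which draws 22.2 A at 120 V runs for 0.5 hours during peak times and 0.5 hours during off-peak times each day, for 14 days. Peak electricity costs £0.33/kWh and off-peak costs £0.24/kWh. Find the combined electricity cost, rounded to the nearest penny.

£10.63

Power = 22.2 A × 120 V = 2664 W = 2.664 kW
Peak energy = 2.664 kW × 0.5 h × 14 = 18.648 kWh
Off-peak energy = 2.664 kW × 0.5 h × 14 = 18.648 kWh
Cost = 18.648 × £0.33 + 18.648 × £0.24 = £6.15384 + £4.47552 = £10.63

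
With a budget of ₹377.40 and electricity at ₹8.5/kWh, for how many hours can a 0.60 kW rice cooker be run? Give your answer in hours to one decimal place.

Energy available = ₹377.40 ÷ ₹8.5/kWh = 44.4 kWh
Hours = 44.4 kWh ÷ 0.6 kW = 74.0 h

74.0 h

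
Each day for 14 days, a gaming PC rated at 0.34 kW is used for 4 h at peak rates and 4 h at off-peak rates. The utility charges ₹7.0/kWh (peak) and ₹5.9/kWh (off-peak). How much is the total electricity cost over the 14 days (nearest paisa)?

Peak energy = 0.34 kW × 4 h × 14 = 19.04 kWh
Off-peak energy = 0.34 kW × 4 h × 14 = 19.04 kWh
Cost = 19.04 × ₹7.0 + 19.04 × ₹5.9 = ₹133.28 + ₹112.336 = ₹245.62

₹245.62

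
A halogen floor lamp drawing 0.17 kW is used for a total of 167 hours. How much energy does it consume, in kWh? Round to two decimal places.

Energy = 0.17 kW × 167 h = 28.39 kWh

28.39 kWh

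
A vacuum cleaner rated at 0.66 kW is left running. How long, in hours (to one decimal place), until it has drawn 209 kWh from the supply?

316.7 h

Hours = 209 kWh ÷ 0.66 kW = 316.7 h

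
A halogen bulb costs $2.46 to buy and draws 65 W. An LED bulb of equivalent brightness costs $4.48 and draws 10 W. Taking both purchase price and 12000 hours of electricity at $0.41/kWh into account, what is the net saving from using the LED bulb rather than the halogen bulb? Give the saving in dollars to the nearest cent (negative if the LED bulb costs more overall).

$268.58

halogen bulb: $2.46 + (65/1000) kW × 12000 h × $0.41 = $2.46 + $319.8 = $322.26
LED bulb: $4.48 + (10/1000) kW × 12000 h × $0.41 = $4.48 + $49.2 = $53.68
Saving = $322.26 − $53.68 = $268.58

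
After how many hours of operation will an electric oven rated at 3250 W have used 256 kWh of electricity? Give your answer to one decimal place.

78.8 h

Hours = 256 kWh ÷ 3.25 kW = 78.8 h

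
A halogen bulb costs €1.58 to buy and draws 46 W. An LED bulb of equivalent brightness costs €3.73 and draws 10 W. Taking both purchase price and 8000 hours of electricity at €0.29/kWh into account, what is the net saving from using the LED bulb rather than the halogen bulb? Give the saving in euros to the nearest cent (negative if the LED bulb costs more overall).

€81.37

halogen bulb: €1.58 + (46/1000) kW × 8000 h × €0.29 = €1.58 + €106.72 = €108.3
LED bulb: €3.73 + (10/1000) kW × 8000 h × €0.29 = €3.73 + €23.2 = €26.93
Saving = €108.3 − €26.93 = €81.37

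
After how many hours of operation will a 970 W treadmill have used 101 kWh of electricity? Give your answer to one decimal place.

104.1 h

Hours = 101 kWh ÷ 0.97 kW = 104.1 h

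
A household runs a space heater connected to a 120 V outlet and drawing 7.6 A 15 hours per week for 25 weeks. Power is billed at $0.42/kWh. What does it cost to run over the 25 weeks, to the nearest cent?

Power = 7.6 A × 120 V = 912 W = 0.912 kW
Runtime = 15 h/week × 25 weeks = 375 h
Energy = 0.912 kW × 375 h = 342 kWh
Cost = 342 kWh × $0.42/kWh = $143.64

$143.64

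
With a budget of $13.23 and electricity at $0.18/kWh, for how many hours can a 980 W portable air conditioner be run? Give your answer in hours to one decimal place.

75.0 h

Energy available = $13.23 ÷ $0.18/kWh = 73.5 kWh
Hours = 73.5 kWh ÷ 0.98 kW = 75.0 h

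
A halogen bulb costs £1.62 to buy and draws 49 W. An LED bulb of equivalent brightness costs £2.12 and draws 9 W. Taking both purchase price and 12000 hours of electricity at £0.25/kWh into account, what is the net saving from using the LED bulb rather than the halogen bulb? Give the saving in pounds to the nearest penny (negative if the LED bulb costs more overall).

halogen bulb: £1.62 + (49/1000) kW × 12000 h × £0.25 = £1.62 + £147 = £148.62
LED bulb: £2.12 + (9/1000) kW × 12000 h × £0.25 = £2.12 + £27 = £29.12
Saving = £148.62 − £29.12 = £119.5

£119.50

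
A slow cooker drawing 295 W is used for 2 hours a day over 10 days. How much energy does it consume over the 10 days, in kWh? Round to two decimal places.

5.90 kWh

Runtime = 2 h/day × 10 days = 20 h
Energy = 0.295 kW × 20 h = 5.9 kWh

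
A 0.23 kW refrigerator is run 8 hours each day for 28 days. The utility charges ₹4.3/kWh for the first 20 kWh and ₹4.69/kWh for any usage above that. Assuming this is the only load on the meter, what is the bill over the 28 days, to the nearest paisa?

₹233.83

Runtime = 8 h/day × 28 days = 224 h
Energy = 0.23 kW × 224 h = 51.52 kWh
Tier 1 (0–20 kWh): 20 × ₹4.3 = ₹86
Above 20 kWh: 31.52 × ₹4.69 = ₹147.8288
Bill = ₹233.83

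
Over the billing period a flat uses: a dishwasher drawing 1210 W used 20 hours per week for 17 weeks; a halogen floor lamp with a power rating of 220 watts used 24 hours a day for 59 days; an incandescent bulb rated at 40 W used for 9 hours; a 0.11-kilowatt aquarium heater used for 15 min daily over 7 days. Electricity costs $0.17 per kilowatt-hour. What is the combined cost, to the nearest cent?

$122.99

dishwasher: Runtime = 20 h/week × 17 weeks = 340 h
dishwasher: 1.21 kW × 340 h = 411.4 kWh
halogen floor lamp: Runtime = 24 h × 59 = 1416 h
halogen floor lamp: 0.22 kW × 1416 h = 311.52 kWh
incandescent bulb: 0.04 kW × 9 h = 0.36 kWh
aquarium heater: Runtime = 15 min × 7 = 105 min = 1.75 h
aquarium heater: 0.11 kW × 1.75 h = 0.1925 kWh
Total energy = 723.4725 kWh
Cost = 723.4725 × $0.17 = $122.99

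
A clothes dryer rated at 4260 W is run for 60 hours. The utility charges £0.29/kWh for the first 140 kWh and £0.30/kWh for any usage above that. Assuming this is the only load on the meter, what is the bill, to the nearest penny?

Energy = 4.26 kW × 60 h = 255.6 kWh
Tier 1 (0–140 kWh): 140 × £0.29 = £40.6
Above 140 kWh: 115.6 × £0.30 = £34.68
Bill = £75.28

£75.28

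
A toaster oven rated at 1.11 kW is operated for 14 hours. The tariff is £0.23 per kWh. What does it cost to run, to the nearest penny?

£3.57

Energy = 1.11 kW × 14 h = 15.54 kWh
Cost = 15.54 kWh × £0.23/kWh = £3.57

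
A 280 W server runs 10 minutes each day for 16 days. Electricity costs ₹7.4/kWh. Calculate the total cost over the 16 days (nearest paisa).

Runtime = 10 min × 16 = 160 min = 2.666666… h
Energy = 0.28 kW × 2.666666… h = 0.746666… kWh
Cost = 0.746666… kWh × ₹7.4/kWh = ₹5.53

₹5.53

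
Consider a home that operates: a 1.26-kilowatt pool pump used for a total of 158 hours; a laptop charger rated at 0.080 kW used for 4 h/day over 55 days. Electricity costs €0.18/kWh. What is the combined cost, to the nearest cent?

pool pump: 1.26 kW × 158 h = 199.08 kWh
laptop charger: Runtime = 4 h/day × 55 days = 220 h
laptop charger: 0.08 kW × 220 h = 17.6 kWh
Total energy = 216.68 kWh
Cost = 216.68 × €0.18 = €39.00

€39.00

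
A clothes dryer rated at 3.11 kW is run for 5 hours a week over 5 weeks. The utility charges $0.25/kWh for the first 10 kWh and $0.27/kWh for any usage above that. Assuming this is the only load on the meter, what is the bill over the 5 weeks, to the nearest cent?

Runtime = 5 h/week × 5 weeks = 25 h
Energy = 3.11 kW × 25 h = 77.75 kWh
Tier 1 (0–10 kWh): 10 × $0.25 = $2.5
Above 10 kWh: 67.75 × $0.27 = $18.2925
Bill = $20.79

$20.79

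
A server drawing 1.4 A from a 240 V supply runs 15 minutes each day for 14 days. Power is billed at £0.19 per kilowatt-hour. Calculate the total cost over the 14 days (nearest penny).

£0.22

Power = 1.4 A × 240 V = 336 W = 0.336 kW
Runtime = 15 min × 14 = 210 min = 3.5 h
Energy = 0.336 kW × 3.5 h = 1.176 kWh
Cost = 1.176 kWh × £0.19/kWh = £0.22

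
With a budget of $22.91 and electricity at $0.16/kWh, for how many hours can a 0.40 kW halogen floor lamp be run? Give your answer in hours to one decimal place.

358.0 h

Energy available = $22.91 ÷ $0.16/kWh = 143.1875 kWh
Hours = 143.1875 kWh ÷ 0.4 kW = 358.0 h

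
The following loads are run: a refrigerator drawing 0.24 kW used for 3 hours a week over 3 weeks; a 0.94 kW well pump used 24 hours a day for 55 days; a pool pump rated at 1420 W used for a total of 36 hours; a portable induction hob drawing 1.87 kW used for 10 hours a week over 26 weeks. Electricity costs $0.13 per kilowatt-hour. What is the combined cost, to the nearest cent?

refrigerator: Runtime = 3 h/week × 3 weeks = 9 h
refrigerator: 0.24 kW × 9 h = 2.16 kWh
well pump: Runtime = 24 h × 55 = 1320 h
well pump: 0.94 kW × 1320 h = 1240.8 kWh
pool pump: 1.42 kW × 36 h = 51.12 kWh
portable induction hob: Runtime = 10 h/week × 26 weeks = 260 h
portable induction hob: 1.87 kW × 260 h = 486.2 kWh
Total energy = 1780.28 kWh
Cost = 1780.28 × $0.13 = $231.44

$231.44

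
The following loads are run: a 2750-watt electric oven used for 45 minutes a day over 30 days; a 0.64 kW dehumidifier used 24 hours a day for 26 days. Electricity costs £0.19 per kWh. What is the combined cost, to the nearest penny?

£87.63

electric oven: Runtime = 45 min × 30 = 1350 min = 22.5 h
electric oven: 2.75 kW × 22.5 h = 61.875 kWh
dehumidifier: Runtime = 24 h × 26 = 624 h
dehumidifier: 0.64 kW × 624 h = 399.36 kWh
Total energy = 461.235 kWh
Cost = 461.235 × £0.19 = £87.63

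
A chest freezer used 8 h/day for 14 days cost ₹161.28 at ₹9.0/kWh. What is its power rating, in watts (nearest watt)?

Energy = ₹161.28 ÷ ₹9.0/kWh = 17.92 kWh
Runtime = 8 h/day × 14 days = 112 h
Power = 17.92 kWh ÷ 112 h = 0.16 kW = 160 W

160 W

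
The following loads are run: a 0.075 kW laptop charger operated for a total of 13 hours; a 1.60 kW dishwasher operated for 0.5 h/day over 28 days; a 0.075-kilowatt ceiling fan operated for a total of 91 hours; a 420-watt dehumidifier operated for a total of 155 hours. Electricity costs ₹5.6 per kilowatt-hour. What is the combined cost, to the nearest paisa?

₹533.68

laptop charger: 0.075 kW × 13 h = 0.975 kWh
dishwasher: Runtime = 0.5 h/day × 28 days = 14 h
dishwasher: 1.6 kW × 14 h = 22.4 kWh
ceiling fan: 0.075 kW × 91 h = 6.825 kWh
dehumidifier: 0.42 kW × 155 h = 65.1 kWh
Total energy = 95.3 kWh
Cost = 95.3 × ₹5.6 = ₹533.68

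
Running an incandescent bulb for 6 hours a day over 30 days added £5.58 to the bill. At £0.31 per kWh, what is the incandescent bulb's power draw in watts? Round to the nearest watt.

100 W

Energy = £5.58 ÷ £0.31/kWh = 18 kWh
Runtime = 6 h/day × 30 days = 180 h
Power = 18 kWh ÷ 180 h = 0.1 kW = 100 W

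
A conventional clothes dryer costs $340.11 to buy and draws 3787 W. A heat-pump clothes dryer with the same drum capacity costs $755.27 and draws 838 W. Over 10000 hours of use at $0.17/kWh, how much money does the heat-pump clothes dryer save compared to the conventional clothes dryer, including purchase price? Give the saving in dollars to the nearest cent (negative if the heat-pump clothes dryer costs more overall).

$4598.14

conventional clothes dryer: $340.11 + (3787/1000) kW × 10000 h × $0.17 = $340.11 + $6437.9 = $6778.01
heat-pump clothes dryer: $755.27 + (838/1000) kW × 10000 h × $0.17 = $755.27 + $1424.6 = $2179.87
Saving = $6778.01 − $2179.87 = $4598.14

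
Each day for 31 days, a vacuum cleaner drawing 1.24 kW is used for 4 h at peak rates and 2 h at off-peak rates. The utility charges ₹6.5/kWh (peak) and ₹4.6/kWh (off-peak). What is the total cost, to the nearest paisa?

Peak energy = 1.24 kW × 4 h × 31 = 153.76 kWh
Off-peak energy = 1.24 kW × 2 h × 31 = 76.88 kWh
Cost = 153.76 × ₹6.5 + 76.88 × ₹4.6 = ₹999.44 + ₹353.648 = ₹1353.09

₹1353.09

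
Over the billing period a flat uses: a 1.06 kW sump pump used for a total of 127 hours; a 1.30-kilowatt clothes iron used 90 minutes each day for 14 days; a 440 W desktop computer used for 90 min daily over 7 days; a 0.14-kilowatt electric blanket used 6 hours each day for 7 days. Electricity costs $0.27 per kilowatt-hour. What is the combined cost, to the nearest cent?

sump pump: 1.06 kW × 127 h = 134.62 kWh
clothes iron: Runtime = 90 min × 14 = 1260 min = 21 h
clothes iron: 1.3 kW × 21 h = 27.3 kWh
desktop computer: Runtime = 90 min × 7 = 630 min = 10.5 h
desktop computer: 0.44 kW × 10.5 h = 4.62 kWh
electric blanket: Runtime = 6 h/day × 7 days = 42 h
electric blanket: 0.14 kW × 42 h = 5.88 kWh
Total energy = 172.42 kWh
Cost = 172.42 × $0.27 = $46.55

$46.55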